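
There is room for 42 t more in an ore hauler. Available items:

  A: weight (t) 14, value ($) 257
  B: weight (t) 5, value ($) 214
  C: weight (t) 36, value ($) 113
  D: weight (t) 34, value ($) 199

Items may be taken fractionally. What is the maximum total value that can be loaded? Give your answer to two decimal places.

Order: B (214/5=42.80) > A (257/14=18.36) > D (199/34=5.85) > C (113/36=3.14)
Fill: take B (5 @ 214) → take A (14 @ 257) → take 23/34 of D → 134.62; 42/42 used.
Total value = 605.62

605.62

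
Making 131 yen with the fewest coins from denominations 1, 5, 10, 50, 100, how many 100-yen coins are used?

Greedy: take as many of the largest coin as possible, then repeat with the remainder.
131 − 1×100→31 − 3×10→1 − 1×1→0
Count of 100: 1

1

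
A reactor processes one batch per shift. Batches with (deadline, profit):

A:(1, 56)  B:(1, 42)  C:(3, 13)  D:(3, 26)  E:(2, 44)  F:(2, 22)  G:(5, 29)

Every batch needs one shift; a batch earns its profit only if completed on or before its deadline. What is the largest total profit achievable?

Take jobs in profit order; each goes to the latest open slot no later than its deadline.
By profit: A(d1,56), E(d2,44), B(d1,42), G(d5,29), D(d3,26), F(d2,22), C(d3,13)
A→slot 1; E→slot 2; B skipped; G→slot 5; D→slot 3; F skipped; C skipped.
Profit = 56 + 44 + 26 + 29 = 155

155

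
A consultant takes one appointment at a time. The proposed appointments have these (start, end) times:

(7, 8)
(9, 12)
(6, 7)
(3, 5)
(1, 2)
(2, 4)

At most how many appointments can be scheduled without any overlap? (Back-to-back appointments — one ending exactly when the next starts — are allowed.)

Order by finish time; keep every interval that doesn't clash with the previous kept one.
By end time: (1,2), (2,4), (3,5), (6,7), (7,8), (9,12).
Pick (1,2); next start ≥ 2 → (2,4); next start ≥ 4 → (6,7); next start ≥ 7 → (7,8); next start ≥ 8 → (9,12).
Selected 5 appointments.

5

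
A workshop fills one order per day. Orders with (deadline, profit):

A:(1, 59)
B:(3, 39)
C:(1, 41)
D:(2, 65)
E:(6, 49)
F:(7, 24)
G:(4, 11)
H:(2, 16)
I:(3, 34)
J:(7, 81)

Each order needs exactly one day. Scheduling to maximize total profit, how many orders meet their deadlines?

Profit order: J=81 D=65 A=59 E=49 C=41 B=39 I=34 F=24 H=16 G=11
Assign: J→slot 7, D→slot 2, A→slot 1, E→slot 6, C skipped, B→slot 3, I skipped, F→slot 5, H skipped, G→slot 4.
Slots: [1:A] [2:D] [3:B] [4:G] [5:F] [6:E] [7:J]
7 of 10 scheduled.

7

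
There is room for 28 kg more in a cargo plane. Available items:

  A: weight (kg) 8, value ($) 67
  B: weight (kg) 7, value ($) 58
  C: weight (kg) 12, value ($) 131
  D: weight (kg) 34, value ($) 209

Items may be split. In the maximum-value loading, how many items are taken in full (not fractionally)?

3

Sort by value per unit weight and fill in that order.
Order: C (131/12=10.92) > A (67/8=8.38) > B (58/7=8.29) > D (209/34=6.15)
Fill: take C (12 @ 131) → take A (8 @ 67) → take B (7 @ 58) → take 1/34 of D → 6.15; 28/28 used.
3 item(s) taken whole; one partial (take 1/34 of D).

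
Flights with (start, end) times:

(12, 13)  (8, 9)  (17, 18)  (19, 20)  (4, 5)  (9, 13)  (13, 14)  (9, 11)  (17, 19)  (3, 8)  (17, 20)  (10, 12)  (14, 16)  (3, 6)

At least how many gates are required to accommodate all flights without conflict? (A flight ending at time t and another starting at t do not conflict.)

3

Count concurrent intervals with a sweep; the peak is the room count.
starts: [3, 3, 4, 8, 9, 9, 10, 12, 13, 14, 17, 17, 17, 19]
ends:   [5, 6, 8, 9, 11, 12, 13, 13, 14, 16, 18, 19, 20, 20]
s3→1 s3→2 s4→3  — peak 3.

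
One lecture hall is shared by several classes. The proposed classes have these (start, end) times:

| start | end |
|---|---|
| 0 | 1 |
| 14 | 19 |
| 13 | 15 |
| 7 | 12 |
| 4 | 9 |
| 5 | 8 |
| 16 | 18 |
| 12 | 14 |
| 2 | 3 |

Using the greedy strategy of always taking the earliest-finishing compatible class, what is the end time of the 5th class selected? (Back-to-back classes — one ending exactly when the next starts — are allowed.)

Greedy by earliest finish: after sorting by end time, pick each interval compatible with the last pick.
By end time: (0,1), (2,3), (5,8), (4,9), (7,12), (12,14), (13,15), (16,18), (14,19).
Pick (0,1); next start ≥ 1 → (2,3); next start ≥ 3 → (5,8); next start ≥ 8 → (12,14); next start ≥ 14 → (16,18).
Selected: (0,1) (2,3) (5,8) (12,14) (16,18)

18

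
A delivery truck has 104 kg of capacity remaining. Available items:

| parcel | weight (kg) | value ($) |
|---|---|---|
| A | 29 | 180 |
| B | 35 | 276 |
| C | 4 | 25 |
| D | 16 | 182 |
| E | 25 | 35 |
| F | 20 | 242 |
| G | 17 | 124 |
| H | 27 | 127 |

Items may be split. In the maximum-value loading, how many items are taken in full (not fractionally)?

5

Greedy by value/weight ratio, highest first.
Ratios (sorted): F 12.10, D 11.38, B 7.89, G 7.29, C 6.25, A 6.21, H 4.70, E 1.40
take F (20 @ 242); take D (16 @ 182); take B (35 @ 276); take G (17 @ 124); take C (4 @ 25); take 12/29 of A → 74.48. Capacity used 104/104.
5 item(s) taken whole; one partial (take 12/29 of A).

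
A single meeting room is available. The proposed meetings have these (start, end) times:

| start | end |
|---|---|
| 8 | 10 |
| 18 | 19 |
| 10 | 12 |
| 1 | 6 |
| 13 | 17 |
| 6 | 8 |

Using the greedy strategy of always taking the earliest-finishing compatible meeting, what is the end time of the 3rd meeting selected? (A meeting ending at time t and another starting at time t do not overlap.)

Sort by end time and greedily take each interval whose start is ≥ the last chosen end.
By end time: (1,6), (6,8), (8,10), (10,12), (13,17), (18,19).
Pick (1,6); next start ≥ 6 → (6,8); next start ≥ 8 → (8,10); next start ≥ 10 → (10,12); next start ≥ 12 → (13,17); next start ≥ 17 → (18,19).
Selected: (1,6) (6,8) (8,10) (10,12) (13,17) (18,19)

10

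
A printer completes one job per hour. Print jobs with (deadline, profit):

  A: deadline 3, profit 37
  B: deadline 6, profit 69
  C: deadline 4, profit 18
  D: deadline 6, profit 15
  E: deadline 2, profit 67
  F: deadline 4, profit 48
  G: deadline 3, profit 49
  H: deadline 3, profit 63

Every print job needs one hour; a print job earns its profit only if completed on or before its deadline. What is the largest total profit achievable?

Profit order: B=69 E=67 H=63 G=49 F=48 A=37 C=18 D=15
Assign: B→slot 6, E→slot 2, H→slot 3, G→slot 1, F→slot 4, A skipped, C skipped, D→slot 5.
Slots: [1:G] [2:E] [3:H] [4:F] [5:D] [6:B]
Profit = 49 + 67 + 63 + 48 + 15 + 69 = 311

311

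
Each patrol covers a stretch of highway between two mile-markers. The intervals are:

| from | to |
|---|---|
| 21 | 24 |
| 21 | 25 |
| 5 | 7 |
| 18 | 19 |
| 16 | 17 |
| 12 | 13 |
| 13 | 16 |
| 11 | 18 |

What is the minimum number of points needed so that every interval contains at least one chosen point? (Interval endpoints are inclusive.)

5

Process intervals by earliest right end; each time one isn't hit yet, stab at its right endpoint.
By right end: [5,7]  [12,13]  [13,16]  [16,17]  [11,18]  [18,19]  [21,24]  [21,25]
[5,7] uncovered → point at 7; [12,13] uncovered → point at 13; [16,17] uncovered → point at 17; [18,19] uncovered → point at 19; [21,24] uncovered → point at 24.
Points: 7, 13, 17, 19, 24 (5 total).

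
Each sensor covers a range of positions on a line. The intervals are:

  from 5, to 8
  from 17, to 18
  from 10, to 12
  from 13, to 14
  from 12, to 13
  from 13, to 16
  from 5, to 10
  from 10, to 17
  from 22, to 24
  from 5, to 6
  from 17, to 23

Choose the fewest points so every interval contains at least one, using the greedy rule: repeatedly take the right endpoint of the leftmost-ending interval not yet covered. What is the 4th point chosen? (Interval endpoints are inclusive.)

18

Sorted: [5,6] [5,8] [5,10] [10,12] [12,13] [13,14] [13,16] [10,17] [17,18] [17,23] [22,24]
{[5,6],[5,8],[5,10]} hit by 6; {[10,12],[12,13]} hit by 12; {[13,14],[13,16],[10,17]} hit by 14; {[17,18],[17,23]} hit by 18; {[22,24]} hit by 24.
Points: 6, 12, 14, 18, 24 (5 total).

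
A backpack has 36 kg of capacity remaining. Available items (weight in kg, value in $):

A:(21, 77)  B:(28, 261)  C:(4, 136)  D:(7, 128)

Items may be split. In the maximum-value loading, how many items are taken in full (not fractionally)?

2

Sort by value per unit weight and fill in that order.
Order: C (136/4=34.00) > D (128/7=18.29) > B (261/28=9.32) > A (77/21=3.67)
Fill: take C (4 @ 136) → take D (7 @ 128) → take 25/28 of B → 233.04; 36/36 used.
2 item(s) taken whole; one partial (take 25/28 of B).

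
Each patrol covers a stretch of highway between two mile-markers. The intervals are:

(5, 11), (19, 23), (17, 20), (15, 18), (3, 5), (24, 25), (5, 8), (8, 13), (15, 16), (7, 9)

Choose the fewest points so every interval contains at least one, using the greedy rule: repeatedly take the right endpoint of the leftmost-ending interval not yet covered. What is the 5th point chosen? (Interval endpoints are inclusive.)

25

Sorted: [3,5] [5,8] [7,9] [5,11] [8,13] [15,16] [15,18] [17,20] [19,23] [24,25]
{[3,5],[5,8]} hit by 5; {[7,9],[5,11],[8,13]} hit by 9; {[15,16],[15,18]} hit by 16; {[17,20],[19,23]} hit by 20; {[24,25]} hit by 25.
Points: 5, 9, 16, 20, 25 (5 total).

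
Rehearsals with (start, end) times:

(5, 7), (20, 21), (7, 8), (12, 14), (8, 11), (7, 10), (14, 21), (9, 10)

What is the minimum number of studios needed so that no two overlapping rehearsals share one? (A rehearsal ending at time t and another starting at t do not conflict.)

The answer is the maximum number of intervals overlapping at any instant.
Events (time:±→running): 5:+→1 7:-→0 7:+→1 7:+→2 8:-→1 8:+→2 9:+→3 … peak 3.

3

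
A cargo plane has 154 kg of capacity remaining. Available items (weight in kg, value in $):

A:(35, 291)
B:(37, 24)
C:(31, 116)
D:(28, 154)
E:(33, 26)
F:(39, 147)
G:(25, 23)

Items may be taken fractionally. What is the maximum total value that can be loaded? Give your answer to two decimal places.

Greedy by value/weight ratio, highest first.
Ratios (sorted): A 8.31, D 5.50, F 3.77, C 3.74, G 0.92, E 0.79, B 0.65
take A (35 @ 291); take D (28 @ 154); take F (39 @ 147); take C (31 @ 116); take 21/25 of G → 19.32. Capacity used 154/154.
Total value = 727.32

727.32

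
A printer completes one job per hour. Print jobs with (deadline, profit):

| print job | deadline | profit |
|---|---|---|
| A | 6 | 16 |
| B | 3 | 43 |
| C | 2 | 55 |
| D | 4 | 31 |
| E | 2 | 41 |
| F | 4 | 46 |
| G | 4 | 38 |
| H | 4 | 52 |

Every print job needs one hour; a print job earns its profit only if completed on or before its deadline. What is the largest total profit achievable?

212

Sort by profit descending; place each in the latest free slot ≤ its deadline.
By profit: C(d2,55), H(d4,52), F(d4,46), B(d3,43), E(d2,41), G(d4,38), D(d4,31), A(d6,16)
C→slot 2; H→slot 4; F→slot 3; B→slot 1; E skipped; G skipped; D skipped; A→slot 6.
Profit = 43 + 55 + 46 + 52 + 16 = 212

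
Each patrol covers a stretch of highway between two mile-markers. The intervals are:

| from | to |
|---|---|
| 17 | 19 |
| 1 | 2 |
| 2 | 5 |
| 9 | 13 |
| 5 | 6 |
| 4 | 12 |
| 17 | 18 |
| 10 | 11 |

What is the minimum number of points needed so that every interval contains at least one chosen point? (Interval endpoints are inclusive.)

Sort by right endpoint; whenever an interval is uncovered, place a point at its right end.
By right end: [1,2]  [2,5]  [5,6]  [10,11]  [4,12]  [9,13]  [17,18]  [17,19]
[1,2] uncovered → point at 2; [5,6] uncovered → point at 6; [10,11] uncovered → point at 11; [17,18] uncovered → point at 18.
Points: 2, 6, 11, 18 (4 total).

4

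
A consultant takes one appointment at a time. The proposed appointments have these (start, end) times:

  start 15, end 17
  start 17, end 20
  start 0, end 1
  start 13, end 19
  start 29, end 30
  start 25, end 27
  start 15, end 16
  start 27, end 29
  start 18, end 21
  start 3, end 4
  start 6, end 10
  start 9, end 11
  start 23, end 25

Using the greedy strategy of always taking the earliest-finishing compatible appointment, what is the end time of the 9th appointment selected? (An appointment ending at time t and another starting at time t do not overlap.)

Order by finish time; keep every interval that doesn't clash with the previous kept one.
Sorted by end: (0,1)  (3,4)  (6,10)  (9,11)  (15,16)  (15,17)  (13,19)  (17,20)  (18,21)  (23,25)  (25,27)  (27,29)  (29,30)
take (0,1); take (3,4); take (6,10); take (15,16); take (17,20); take (23,25); take (25,27); take (27,29); take (29,30).
Selected: (0,1) (3,4) (6,10) (15,16) (17,20) (23,25) (25,27) (27,29) (29,30)

30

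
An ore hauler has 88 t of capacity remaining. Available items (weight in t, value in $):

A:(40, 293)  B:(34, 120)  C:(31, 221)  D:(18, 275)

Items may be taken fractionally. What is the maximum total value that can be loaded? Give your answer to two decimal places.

781.87

Sort by value per unit weight and fill in that order.
Ratios (sorted): D 15.28, A 7.33, C 7.13, B 3.53
take D (18 @ 275); take A (40 @ 293); take 30/31 of C → 213.87. Capacity used 88/88.
Total value = 781.87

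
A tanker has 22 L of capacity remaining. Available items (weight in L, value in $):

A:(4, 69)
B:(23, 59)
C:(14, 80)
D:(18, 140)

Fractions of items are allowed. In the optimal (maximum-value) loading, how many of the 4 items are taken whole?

2

Greedy by value/weight ratio, highest first.
Ratios (sorted): A 17.25, D 7.78, C 5.71, B 2.57
take A (4 @ 69); take D (18 @ 140). Capacity used 22/22.
2 item(s) taken whole.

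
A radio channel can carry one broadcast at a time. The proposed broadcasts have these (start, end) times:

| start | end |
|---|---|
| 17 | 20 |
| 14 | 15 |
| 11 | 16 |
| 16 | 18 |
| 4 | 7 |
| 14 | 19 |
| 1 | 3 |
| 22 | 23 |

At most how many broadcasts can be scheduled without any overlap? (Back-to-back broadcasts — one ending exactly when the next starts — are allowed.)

Sort by end time and greedily take each interval whose start is ≥ the last chosen end.
By end time: (1,3), (4,7), (14,15), (11,16), (16,18), (14,19), (17,20), (22,23).
Pick (1,3); next start ≥ 3 → (4,7); next start ≥ 7 → (14,15); next start ≥ 15 → (16,18); next start ≥ 18 → (22,23).
Selected 5 broadcasts.

5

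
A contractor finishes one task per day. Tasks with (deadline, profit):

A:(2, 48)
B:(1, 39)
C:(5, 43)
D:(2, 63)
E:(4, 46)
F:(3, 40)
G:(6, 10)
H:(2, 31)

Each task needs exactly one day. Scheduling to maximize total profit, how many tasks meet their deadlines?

Take jobs in profit order; each goes to the latest open slot no later than its deadline.
Profit order: D=63 A=48 E=46 C=43 F=40 B=39 H=31 G=10
Assign: D→slot 2, A→slot 1, E→slot 4, C→slot 5, F→slot 3, B skipped, H skipped, G→slot 6.
Slots: [1:A] [2:D] [3:F] [4:E] [5:C] [6:G]
6 of 8 scheduled.

6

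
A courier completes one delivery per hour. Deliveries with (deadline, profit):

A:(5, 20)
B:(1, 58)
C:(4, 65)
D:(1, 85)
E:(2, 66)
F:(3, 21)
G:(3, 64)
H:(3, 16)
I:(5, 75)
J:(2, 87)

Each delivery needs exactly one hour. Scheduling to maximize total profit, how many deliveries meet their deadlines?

Take jobs in profit order; each goes to the latest open slot no later than its deadline.
Profit order: J=87 D=85 I=75 E=66 C=65 G=64 B=58 F=21 A=20 H=16
Assign: J→slot 2, D→slot 1, I→slot 5, E skipped, C→slot 4, G→slot 3, B skipped, F skipped, A skipped, H skipped.
Slots: [1:D] [2:J] [3:G] [4:C] [5:I]
5 of 10 scheduled.

5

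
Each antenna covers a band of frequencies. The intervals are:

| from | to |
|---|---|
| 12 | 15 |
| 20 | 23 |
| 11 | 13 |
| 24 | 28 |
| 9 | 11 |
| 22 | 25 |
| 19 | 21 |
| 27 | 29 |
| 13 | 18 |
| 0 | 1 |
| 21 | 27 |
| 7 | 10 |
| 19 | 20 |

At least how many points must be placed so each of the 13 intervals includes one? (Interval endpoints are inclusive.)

6

Process intervals by earliest right end; each time one isn't hit yet, stab at its right endpoint.
By right end: [0,1]  [7,10]  [9,11]  [11,13]  [12,15]  [13,18]  [19,20]  [19,21]  [20,23]  [22,25]  [21,27]  [24,28]  [27,29]
[0,1] uncovered → point at 1; [7,10] uncovered → point at 10; [11,13] uncovered → point at 13; [19,20] uncovered → point at 20; [22,25] uncovered → point at 25; [27,29] uncovered → point at 29.
Points: 1, 10, 13, 20, 25, 29 (6 total).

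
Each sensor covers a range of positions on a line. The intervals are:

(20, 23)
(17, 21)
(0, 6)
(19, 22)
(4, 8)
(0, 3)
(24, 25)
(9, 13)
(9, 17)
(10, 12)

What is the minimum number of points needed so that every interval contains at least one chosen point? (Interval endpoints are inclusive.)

5

Sort by right endpoint; whenever an interval is uncovered, place a point at its right end.
Sorted: [0,3] [0,6] [4,8] [10,12] [9,13] [9,17] [17,21] [19,22] [20,23] [24,25]
{[0,3],[0,6]} hit by 3; {[4,8]} hit by 8; {[10,12],[9,13],[9,17]} hit by 12; {[17,21],[19,22],[20,23]} hit by 21; {[24,25]} hit by 25.
Points: 3, 8, 12, 21, 25 (5 total).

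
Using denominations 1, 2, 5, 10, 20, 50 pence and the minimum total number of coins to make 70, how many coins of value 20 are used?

Greedy: take as many of the largest coin as possible, then repeat with the remainder.
70 = 1×50 + 1×20
Count of 20: 1

1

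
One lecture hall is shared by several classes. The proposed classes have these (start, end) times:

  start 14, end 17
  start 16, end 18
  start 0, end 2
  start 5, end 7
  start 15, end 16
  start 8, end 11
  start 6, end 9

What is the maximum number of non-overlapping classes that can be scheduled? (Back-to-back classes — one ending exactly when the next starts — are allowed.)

5

Order by finish time; keep every interval that doesn't clash with the previous kept one.
By end time: (0,2), (5,7), (6,9), (8,11), (15,16), (14,17), (16,18).
Pick (0,2); next start ≥ 2 → (5,7); next start ≥ 7 → (8,11); next start ≥ 11 → (15,16); next start ≥ 16 → (16,18).
Selected 5 classes.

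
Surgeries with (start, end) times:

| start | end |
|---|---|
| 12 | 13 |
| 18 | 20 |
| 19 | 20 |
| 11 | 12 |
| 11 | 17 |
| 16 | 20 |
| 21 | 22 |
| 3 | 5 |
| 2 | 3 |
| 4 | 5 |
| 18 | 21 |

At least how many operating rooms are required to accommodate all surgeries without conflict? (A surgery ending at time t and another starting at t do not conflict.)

Count concurrent intervals with a sweep; the peak is the room count.
starts: [2, 3, 4, 11, 11, 12, 16, 18, 18, 19, 21]
ends:   [3, 5, 5, 12, 13, 17, 20, 20, 20, 21, 22]
s2→1 e3→0 s3→1 s4→2 e5→1 e5→0 s11→1 s11→2 e12→1 s12→2 e13→1 s16→2 e17→1 s18→2 s18→3 s19→4  — peak 4.

4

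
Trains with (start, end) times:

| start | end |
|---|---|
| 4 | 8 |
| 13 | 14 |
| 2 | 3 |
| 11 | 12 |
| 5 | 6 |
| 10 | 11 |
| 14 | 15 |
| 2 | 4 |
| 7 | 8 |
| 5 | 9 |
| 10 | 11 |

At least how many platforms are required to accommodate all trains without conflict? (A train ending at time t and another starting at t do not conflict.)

3

Count concurrent intervals with a sweep; the peak is the room count.
Events (time:±→running): 2:+→1 2:+→2 3:-→1 4:-→0 4:+→1 5:+→2 5:+→3 … peak 3.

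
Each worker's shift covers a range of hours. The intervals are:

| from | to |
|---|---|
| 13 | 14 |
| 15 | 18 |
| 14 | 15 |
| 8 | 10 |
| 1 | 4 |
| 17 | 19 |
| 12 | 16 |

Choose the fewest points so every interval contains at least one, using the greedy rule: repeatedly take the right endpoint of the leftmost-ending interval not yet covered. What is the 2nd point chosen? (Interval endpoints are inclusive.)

10

Sorted: [1,4] [8,10] [13,14] [14,15] [12,16] [15,18] [17,19]
{[1,4]} hit by 4; {[8,10]} hit by 10; {[13,14],[14,15],[12,16]} hit by 14; {[15,18],[17,19]} hit by 18.
Points: 4, 10, 14, 18 (4 total).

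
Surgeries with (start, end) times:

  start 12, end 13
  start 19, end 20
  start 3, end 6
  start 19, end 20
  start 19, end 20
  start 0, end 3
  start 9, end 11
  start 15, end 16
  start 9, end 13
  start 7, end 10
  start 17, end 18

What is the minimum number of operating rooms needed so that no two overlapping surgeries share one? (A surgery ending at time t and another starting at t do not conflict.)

The answer is the maximum number of intervals overlapping at any instant.
starts: [0, 3, 7, 9, 9, 12, 15, 17, 19, 19, 19]
ends:   [3, 6, 10, 11, 13, 13, 16, 18, 20, 20, 20]
s0→1 e3→0 s3→1 e6→0 s7→1 s9→2 s9→3  — peak 3.

3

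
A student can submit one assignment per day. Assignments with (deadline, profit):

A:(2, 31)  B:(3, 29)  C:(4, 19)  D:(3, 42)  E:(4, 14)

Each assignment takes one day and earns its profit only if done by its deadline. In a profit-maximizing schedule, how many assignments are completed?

Take jobs in profit order; each goes to the latest open slot no later than its deadline.
By profit: D(d3,42), A(d2,31), B(d3,29), C(d4,19), E(d4,14)
D→slot 3; A→slot 2; B→slot 1; C→slot 4; E skipped.
4 of 5 scheduled.

4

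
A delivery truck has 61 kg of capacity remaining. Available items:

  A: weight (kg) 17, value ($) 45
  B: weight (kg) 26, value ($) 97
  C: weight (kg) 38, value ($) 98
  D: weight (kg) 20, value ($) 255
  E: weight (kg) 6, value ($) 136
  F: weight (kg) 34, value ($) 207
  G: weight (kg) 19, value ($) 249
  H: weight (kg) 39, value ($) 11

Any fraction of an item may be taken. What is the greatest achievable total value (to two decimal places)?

Sort by value per unit weight and fill in that order.
Order: E (136/6=22.67) > G (249/19=13.11) > D (255/20=12.75) > F (207/34=6.09) > B (97/26=3.73) > A (45/17=2.65) > C (98/38=2.58) > H (11/39=0.28)
Fill: take E (6 @ 136) → take G (19 @ 249) → take D (20 @ 255) → take 16/34 of F → 97.41; 61/61 used.
Total value = 737.41

737.41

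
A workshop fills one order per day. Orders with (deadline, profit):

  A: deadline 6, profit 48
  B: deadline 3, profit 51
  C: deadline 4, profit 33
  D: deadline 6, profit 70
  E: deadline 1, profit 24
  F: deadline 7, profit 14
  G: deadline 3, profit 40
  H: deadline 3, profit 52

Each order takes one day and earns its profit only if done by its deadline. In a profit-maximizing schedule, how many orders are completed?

Sort by profit descending; place each in the latest free slot ≤ its deadline.
Profit order: D=70 H=52 B=51 A=48 G=40 C=33 E=24 F=14
Assign: D→slot 6, H→slot 3, B→slot 2, A→slot 5, G→slot 1, C→slot 4, E skipped, F→slot 7.
Slots: [1:G] [2:B] [3:H] [4:C] [5:A] [6:D] [7:F]
7 of 8 scheduled.

7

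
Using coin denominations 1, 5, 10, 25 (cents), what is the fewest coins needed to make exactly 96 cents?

6

96 = 3×25 + 2×10 + 1×1
Total coins = 3 + 2 + 1 = 6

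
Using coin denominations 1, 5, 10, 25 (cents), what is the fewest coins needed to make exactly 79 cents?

7

Greedy: take as many of the largest coin as possible, then repeat with the remainder.
79 = 3×25 + 4×1
Total coins = 3 + 4 = 7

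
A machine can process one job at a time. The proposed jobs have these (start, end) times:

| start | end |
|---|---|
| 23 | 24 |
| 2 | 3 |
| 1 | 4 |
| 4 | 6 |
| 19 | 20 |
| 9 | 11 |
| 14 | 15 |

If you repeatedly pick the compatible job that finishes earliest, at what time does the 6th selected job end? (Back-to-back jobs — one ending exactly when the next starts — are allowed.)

Order by finish time; keep every interval that doesn't clash with the previous kept one.
By end time: (2,3), (1,4), (4,6), (9,11), (14,15), (19,20), (23,24).
Pick (2,3); next start ≥ 3 → (4,6); next start ≥ 6 → (9,11); next start ≥ 11 → (14,15); next start ≥ 15 → (19,20); next start ≥ 20 → (23,24).
Selected: (2,3) (4,6) (9,11) (14,15) (19,20) (23,24)

24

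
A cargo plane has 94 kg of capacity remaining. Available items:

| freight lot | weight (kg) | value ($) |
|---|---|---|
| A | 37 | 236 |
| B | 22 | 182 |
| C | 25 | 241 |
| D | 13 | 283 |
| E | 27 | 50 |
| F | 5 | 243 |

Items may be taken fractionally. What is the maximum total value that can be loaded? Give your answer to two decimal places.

Greedy by value/weight ratio, highest first.
Order: F (243/5=48.60) > D (283/13=21.77) > C (241/25=9.64) > B (182/22=8.27) > A (236/37=6.38) > E (50/27=1.85)
Fill: take F (5 @ 243) → take D (13 @ 283) → take C (25 @ 241) → take B (22 @ 182) → take 29/37 of A → 184.97; 94/94 used.
Total value = 1133.97

1133.97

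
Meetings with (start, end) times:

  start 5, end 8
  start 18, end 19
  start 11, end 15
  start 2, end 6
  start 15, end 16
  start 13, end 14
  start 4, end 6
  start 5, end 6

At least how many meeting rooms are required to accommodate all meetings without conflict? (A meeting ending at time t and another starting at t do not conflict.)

4

starts: [2, 4, 5, 5, 11, 13, 15, 18]
ends:   [6, 6, 6, 8, 14, 15, 16, 19]
s2→1 s4→2 s5→3 s5→4  — peak 4.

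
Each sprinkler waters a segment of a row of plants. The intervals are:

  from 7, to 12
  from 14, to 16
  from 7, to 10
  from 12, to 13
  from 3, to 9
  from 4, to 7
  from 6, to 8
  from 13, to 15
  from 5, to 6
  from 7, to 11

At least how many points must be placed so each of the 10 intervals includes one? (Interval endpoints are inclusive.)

4

By right end: [5,6]  [4,7]  [6,8]  [3,9]  [7,10]  [7,11]  [7,12]  [12,13]  [13,15]  [14,16]
[5,6] uncovered → point at 6; [7,10] uncovered → point at 10; [12,13] uncovered → point at 13; [14,16] uncovered → point at 16.
Points: 6, 10, 13, 16 (4 total).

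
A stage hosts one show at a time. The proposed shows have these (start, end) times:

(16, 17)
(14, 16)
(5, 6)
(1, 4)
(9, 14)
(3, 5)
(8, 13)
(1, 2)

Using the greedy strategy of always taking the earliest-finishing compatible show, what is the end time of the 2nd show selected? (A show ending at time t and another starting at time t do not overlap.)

Sort by end time and greedily take each interval whose start is ≥ the last chosen end.
Sorted by end: (1,2)  (1,4)  (3,5)  (5,6)  (8,13)  (9,14)  (14,16)  (16,17)
take (1,2); skip (1,4); take (3,5); take (5,6); take (8,13); skip (9,14); take (14,16); take (16,17).
Selected: (1,2) (3,5) (5,6) (8,13) (14,16) (16,17)

5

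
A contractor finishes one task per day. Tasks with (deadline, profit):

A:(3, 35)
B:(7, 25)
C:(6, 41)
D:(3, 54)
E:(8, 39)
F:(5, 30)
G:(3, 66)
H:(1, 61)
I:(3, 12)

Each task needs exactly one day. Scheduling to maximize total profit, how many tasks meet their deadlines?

Profit order: G=66 H=61 D=54 C=41 E=39 A=35 F=30 B=25 I=12
Assign: G→slot 3, H→slot 1, D→slot 2, C→slot 6, E→slot 8, A skipped, F→slot 5, B→slot 7, I skipped.
Slots: [1:H] [2:D] [3:G] [5:F] [6:C] [7:B] [8:E]
7 of 9 scheduled.

7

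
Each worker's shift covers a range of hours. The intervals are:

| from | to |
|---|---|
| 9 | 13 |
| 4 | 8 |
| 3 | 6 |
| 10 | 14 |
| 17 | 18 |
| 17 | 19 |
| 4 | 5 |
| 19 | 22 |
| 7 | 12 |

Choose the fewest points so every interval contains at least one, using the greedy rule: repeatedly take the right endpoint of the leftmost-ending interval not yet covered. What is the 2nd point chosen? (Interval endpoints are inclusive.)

12

Process intervals by earliest right end; each time one isn't hit yet, stab at its right endpoint.
Sorted: [4,5] [3,6] [4,8] [7,12] [9,13] [10,14] [17,18] [17,19] [19,22]
{[4,5],[3,6],[4,8]} hit by 5; {[7,12],[9,13],[10,14]} hit by 12; {[17,18],[17,19]} hit by 18; {[19,22]} hit by 22.
Points: 5, 12, 18, 22 (4 total).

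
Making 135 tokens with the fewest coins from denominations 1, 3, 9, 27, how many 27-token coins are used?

135 − 5×27→0
Count of 27: 5

5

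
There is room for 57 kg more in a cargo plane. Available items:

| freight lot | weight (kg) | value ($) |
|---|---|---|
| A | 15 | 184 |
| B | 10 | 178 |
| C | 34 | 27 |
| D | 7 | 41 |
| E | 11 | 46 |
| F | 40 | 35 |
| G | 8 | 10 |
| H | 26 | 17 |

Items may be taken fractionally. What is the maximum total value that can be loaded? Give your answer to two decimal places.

464.25

Sort by value per unit weight and fill in that order.
Ratios (sorted): B 17.80, A 12.27, D 5.86, E 4.18, G 1.25, F 0.88, C 0.79, H 0.65
take B (10 @ 178); take A (15 @ 184); take D (7 @ 41); take E (11 @ 46); take G (8 @ 10); take 6/40 of F → 5.25. Capacity used 57/57.
Total value = 464.25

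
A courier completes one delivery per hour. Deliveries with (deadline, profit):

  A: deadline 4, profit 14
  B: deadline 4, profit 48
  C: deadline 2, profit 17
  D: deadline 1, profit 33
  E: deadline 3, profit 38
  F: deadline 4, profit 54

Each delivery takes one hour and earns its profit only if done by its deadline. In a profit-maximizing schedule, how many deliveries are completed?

4

By profit: F(d4,54), B(d4,48), E(d3,38), D(d1,33), C(d2,17), A(d4,14)
F→slot 4; B→slot 3; E→slot 2; D→slot 1; C skipped; A skipped.
4 of 6 scheduled.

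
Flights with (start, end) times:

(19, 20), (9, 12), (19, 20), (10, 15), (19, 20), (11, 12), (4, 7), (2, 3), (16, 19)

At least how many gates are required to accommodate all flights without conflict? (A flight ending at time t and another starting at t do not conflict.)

The answer is the maximum number of intervals overlapping at any instant.
Events (time:±→running): 2:+→1 3:-→0 4:+→1 7:-→0 9:+→1 10:+→2 11:+→3 … peak 3.

3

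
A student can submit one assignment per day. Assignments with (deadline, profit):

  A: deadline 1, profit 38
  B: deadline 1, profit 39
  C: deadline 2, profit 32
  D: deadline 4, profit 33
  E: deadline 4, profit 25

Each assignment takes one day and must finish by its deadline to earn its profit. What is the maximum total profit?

Take jobs in profit order; each goes to the latest open slot no later than its deadline.
By profit: B(d1,39), A(d1,38), D(d4,33), C(d2,32), E(d4,25)
B→slot 1; A skipped; D→slot 4; C→slot 2; E→slot 3.
Profit = 39 + 32 + 25 + 33 = 129

129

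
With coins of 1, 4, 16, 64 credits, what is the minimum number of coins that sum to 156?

6

Use the largest denomination that fits, subtract, and repeat.
156 = 2×64 + 1×16 + 3×4
Total coins = 2 + 1 + 3 = 6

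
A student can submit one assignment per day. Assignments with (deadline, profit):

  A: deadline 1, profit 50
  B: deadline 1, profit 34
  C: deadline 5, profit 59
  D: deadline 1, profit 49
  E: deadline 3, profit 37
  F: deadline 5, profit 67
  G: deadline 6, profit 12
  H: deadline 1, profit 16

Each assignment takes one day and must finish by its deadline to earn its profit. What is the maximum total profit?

Sort by profit descending; place each in the latest free slot ≤ its deadline.
By profit: F(d5,67), C(d5,59), A(d1,50), D(d1,49), E(d3,37), B(d1,34), H(d1,16), G(d6,12)
F→slot 5; C→slot 4; A→slot 1; D skipped; E→slot 3; B skipped; H skipped; G→slot 6.
Profit = 50 + 37 + 59 + 67 + 12 = 225

225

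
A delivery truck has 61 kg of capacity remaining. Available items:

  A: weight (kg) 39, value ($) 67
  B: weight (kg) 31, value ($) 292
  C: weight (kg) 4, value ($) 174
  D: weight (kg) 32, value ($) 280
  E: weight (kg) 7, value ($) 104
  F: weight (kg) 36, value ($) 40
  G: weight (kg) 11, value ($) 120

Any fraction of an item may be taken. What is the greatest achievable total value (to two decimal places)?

Greedy by value/weight ratio, highest first.
Order: C (174/4=43.50) > E (104/7=14.86) > G (120/11=10.91) > B (292/31=9.42) > D (280/32=8.75) > A (67/39=1.72) > F (40/36=1.11)
Fill: take C (4 @ 174) → take E (7 @ 104) → take G (11 @ 120) → take B (31 @ 292) → take 8/32 of D → 70.00; 61/61 used.
Total value = 760.00

760.00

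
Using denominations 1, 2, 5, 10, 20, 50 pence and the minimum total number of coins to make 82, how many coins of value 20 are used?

1

Greedy: take as many of the largest coin as possible, then repeat with the remainder.
82 = 1×50 + 1×20 + 1×10 + 1×2
Count of 20: 1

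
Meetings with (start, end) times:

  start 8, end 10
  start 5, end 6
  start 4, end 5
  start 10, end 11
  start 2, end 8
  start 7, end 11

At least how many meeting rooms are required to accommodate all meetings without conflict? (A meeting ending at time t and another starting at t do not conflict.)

Count concurrent intervals with a sweep; the peak is the room count.
starts: [2, 4, 5, 7, 8, 10]
ends:   [5, 6, 8, 10, 11, 11]
s2→1 s4→2  — peak 2.

2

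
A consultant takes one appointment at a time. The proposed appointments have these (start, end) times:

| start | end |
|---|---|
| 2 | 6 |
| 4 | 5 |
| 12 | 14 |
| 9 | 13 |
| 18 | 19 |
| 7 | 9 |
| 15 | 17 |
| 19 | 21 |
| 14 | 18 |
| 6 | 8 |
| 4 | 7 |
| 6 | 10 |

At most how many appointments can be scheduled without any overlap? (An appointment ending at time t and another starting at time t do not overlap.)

6

Greedy by earliest finish: after sorting by end time, pick each interval compatible with the last pick.
By end time: (4,5), (2,6), (4,7), (6,8), (7,9), (6,10), (9,13), (12,14), (15,17), (14,18), (18,19), (19,21).
Pick (4,5); next start ≥ 5 → (6,8); next start ≥ 8 → (9,13); next start ≥ 13 → (15,17); next start ≥ 17 → (18,19); next start ≥ 19 → (19,21).
Selected 6 appointments.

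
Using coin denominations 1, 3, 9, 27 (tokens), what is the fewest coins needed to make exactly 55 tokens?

3

Use the largest denomination that fits, subtract, and repeat.
55 = 2×27 + 1×1
Total coins = 2 + 1 = 3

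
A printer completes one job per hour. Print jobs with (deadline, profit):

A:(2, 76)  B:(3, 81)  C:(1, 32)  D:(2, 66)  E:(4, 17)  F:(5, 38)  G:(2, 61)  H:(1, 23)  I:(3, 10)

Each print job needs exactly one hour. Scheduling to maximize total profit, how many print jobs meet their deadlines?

Profit order: B=81 A=76 D=66 G=61 F=38 C=32 H=23 E=17 I=10
Assign: B→slot 3, A→slot 2, D→slot 1, G skipped, F→slot 5, C skipped, H skipped, E→slot 4, I skipped.
Slots: [1:D] [2:A] [3:B] [4:E] [5:F]
5 of 9 scheduled.

5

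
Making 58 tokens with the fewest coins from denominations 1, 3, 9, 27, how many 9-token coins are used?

0

58 = 2×27 + 1×3 + 1×1
Count of 9: 0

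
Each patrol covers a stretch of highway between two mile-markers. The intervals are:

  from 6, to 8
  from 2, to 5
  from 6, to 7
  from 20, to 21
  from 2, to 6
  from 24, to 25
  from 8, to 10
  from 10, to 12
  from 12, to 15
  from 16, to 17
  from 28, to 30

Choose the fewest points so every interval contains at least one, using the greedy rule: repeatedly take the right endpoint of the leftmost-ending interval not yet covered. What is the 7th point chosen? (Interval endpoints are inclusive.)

25

Sort by right endpoint; whenever an interval is uncovered, place a point at its right end.
By right end: [2,5]  [2,6]  [6,7]  [6,8]  [8,10]  [10,12]  [12,15]  [16,17]  [20,21]  [24,25]  [28,30]
[2,5] uncovered → point at 5; [6,7] uncovered → point at 7; [8,10] uncovered → point at 10; [12,15] uncovered → point at 15; [16,17] uncovered → point at 17; [20,21] uncovered → point at 21; [24,25] uncovered → point at 25; [28,30] uncovered → point at 30.
Points: 5, 7, 10, 15, 17, 21, 25, 30 (8 total).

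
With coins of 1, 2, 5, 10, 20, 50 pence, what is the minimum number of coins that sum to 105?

3

Use the largest denomination that fits, subtract, and repeat.
105 − 2×50→5 − 1×5→0
Total coins = 2 + 1 = 3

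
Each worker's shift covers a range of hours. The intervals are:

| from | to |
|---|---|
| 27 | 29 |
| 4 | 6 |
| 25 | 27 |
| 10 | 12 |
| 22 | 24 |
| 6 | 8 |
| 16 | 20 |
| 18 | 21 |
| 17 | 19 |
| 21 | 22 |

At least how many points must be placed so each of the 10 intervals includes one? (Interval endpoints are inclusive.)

5

Process intervals by earliest right end; each time one isn't hit yet, stab at its right endpoint.
By right end: [4,6]  [6,8]  [10,12]  [17,19]  [16,20]  [18,21]  [21,22]  [22,24]  [25,27]  [27,29]
[4,6] uncovered → point at 6; [10,12] uncovered → point at 12; [17,19] uncovered → point at 19; [21,22] uncovered → point at 22; [25,27] uncovered → point at 27.
Points: 6, 12, 19, 22, 27 (5 total).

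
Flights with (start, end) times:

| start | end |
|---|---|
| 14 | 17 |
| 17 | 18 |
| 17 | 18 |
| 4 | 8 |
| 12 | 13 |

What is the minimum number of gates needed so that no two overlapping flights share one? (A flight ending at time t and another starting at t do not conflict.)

2

The answer is the maximum number of intervals overlapping at any instant.
starts: [4, 12, 14, 17, 17]
ends:   [8, 13, 17, 18, 18]
s4→1 e8→0 s12→1 e13→0 s14→1 e17→0 s17→1 s17→2  — peak 2.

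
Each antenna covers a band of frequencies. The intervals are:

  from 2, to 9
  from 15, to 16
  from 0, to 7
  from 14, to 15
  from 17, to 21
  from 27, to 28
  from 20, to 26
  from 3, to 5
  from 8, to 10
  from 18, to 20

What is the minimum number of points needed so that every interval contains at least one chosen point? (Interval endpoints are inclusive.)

5

Sort by right endpoint; whenever an interval is uncovered, place a point at its right end.
Sorted: [3,5] [0,7] [2,9] [8,10] [14,15] [15,16] [18,20] [17,21] [20,26] [27,28]
{[3,5],[0,7],[2,9]} hit by 5; {[8,10]} hit by 10; {[14,15],[15,16]} hit by 15; {[18,20],[17,21],[20,26]} hit by 20; {[27,28]} hit by 28.
Points: 5, 10, 15, 20, 28 (5 total).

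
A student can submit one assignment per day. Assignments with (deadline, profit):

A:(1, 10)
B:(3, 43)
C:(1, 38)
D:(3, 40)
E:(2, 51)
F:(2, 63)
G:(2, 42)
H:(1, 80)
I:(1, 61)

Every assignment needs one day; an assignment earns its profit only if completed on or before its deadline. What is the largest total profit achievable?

By profit: H(d1,80), F(d2,63), I(d1,61), E(d2,51), B(d3,43), G(d2,42), D(d3,40), C(d1,38), A(d1,10)
H→slot 1; F→slot 2; I skipped; E skipped; B→slot 3; G skipped; D skipped; C skipped; A skipped.
Profit = 80 + 63 + 43 = 186

186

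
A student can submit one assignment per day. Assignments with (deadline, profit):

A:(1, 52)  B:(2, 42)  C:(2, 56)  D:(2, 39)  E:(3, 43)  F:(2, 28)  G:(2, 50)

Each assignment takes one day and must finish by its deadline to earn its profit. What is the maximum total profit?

151

Sort by profit descending; place each in the latest free slot ≤ its deadline.
By profit: C(d2,56), A(d1,52), G(d2,50), E(d3,43), B(d2,42), D(d2,39), F(d2,28)
C→slot 2; A→slot 1; G skipped; E→slot 3; B skipped; D skipped; F skipped.
Profit = 52 + 56 + 43 = 151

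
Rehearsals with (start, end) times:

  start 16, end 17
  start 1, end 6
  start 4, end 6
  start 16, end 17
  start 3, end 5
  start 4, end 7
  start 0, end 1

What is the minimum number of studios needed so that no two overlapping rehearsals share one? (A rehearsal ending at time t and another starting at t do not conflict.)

4

Count concurrent intervals with a sweep; the peak is the room count.
starts: [0, 1, 3, 4, 4, 16, 16]
ends:   [1, 5, 6, 6, 7, 17, 17]
s0→1 e1→0 s1→1 s3→2 s4→3 s4→4  — peak 4.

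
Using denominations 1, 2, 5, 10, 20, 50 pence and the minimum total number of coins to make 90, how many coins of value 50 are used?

Greedy: take as many of the largest coin as possible, then repeat with the remainder.
90 − 1×50→40 − 2×20→0
Count of 50: 1

1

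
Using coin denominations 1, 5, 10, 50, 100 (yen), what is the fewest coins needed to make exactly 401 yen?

401 − 4×100→1 − 1×1→0
Total coins = 4 + 1 = 5

5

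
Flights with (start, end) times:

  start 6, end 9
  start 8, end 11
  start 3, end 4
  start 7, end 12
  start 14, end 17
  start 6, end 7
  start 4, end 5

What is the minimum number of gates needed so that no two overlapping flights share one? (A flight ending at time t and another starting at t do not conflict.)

The answer is the maximum number of intervals overlapping at any instant.
Events (time:±→running): 3:+→1 4:-→0 4:+→1 5:-→0 6:+→1 6:+→2 7:-→1 7:+→2 8:+→3 … peak 3.

3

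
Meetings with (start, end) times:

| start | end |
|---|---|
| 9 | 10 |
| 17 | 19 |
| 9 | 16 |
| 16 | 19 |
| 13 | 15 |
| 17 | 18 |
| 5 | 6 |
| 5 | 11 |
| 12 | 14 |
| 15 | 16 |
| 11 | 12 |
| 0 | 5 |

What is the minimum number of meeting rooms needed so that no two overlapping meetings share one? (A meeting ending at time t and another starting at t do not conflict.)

3

The answer is the maximum number of intervals overlapping at any instant.
Events (time:±→running): 0:+→1 5:-→0 5:+→1 5:+→2 6:-→1 9:+→2 9:+→3 … peak 3.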